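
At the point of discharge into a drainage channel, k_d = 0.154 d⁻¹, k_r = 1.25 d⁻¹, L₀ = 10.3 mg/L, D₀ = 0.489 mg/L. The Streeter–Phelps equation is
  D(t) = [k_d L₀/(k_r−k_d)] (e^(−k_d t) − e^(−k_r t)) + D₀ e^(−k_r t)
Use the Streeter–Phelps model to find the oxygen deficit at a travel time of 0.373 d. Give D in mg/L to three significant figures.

D ≈ 0.765 mg/L

k_d L₀/(k_r−k_d) = 0.154×10.3/(1.25−0.154) = 1.586/1.096 = 1.447 mg/L.
e^(−k_d t) = e^(−0.154×0.3730) = 0.9442; e^(−k_r t) = e^(−1.25×0.3730) = 0.6274.
D = 1.447 × (0.9442 − 0.6274) + 0.489 × 0.6274 = 0.4585 + 0.3068 = 0.7653 mg/L.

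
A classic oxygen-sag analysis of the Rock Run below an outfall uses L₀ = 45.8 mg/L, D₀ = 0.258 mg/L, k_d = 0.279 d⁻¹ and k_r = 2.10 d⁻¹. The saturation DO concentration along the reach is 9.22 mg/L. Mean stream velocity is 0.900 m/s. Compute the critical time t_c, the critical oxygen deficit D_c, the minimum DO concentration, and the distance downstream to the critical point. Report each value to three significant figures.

With k_r/k_d = 7.527 and 1 − D₀(k_r−k_d)/(k_d L₀) = 0.9632,
t_c = ln(7.527 × 0.9632) / (2.10 − 0.279) = ln(7.250) / 1.821 = 1.981/1.821 = 1.088 d.
L(t_c) = L₀ e^(−k_d t_c) = 45.8 × 0.7382 = 33.81 mg/L, and at the critical point k_r D_c = k_d L, so D_c = (0.279/2.10) × 33.81 = 4.492 mg/L.
Minimum DO = C_s − D_c = 9.22 − 4.492 = 4.728 mg/L.
x_c = v t_c = 0.900 m/s × 1.088 d × 86400 s/d = 84590 m ≈ 84.6 km.

t_c ≈ 1.09 d; D_c ≈ 4.49 mg/L; min DO ≈ 4.73 mg/L; x_c ≈ 84.6 km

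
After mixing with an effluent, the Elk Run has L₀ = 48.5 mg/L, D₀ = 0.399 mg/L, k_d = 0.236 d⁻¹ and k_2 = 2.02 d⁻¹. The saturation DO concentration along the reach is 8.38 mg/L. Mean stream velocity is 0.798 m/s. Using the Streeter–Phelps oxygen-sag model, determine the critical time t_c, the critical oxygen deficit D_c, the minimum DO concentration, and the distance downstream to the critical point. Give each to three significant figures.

At the critical point dD/dt = 0, so k_d L₀ e^(−k_d t) = k_2 D. Substituting D(t) from the Streeter–Phelps equation and solving for t gives
t_c = ln[(k_2/k_d)(1 − D₀(k_2−k_d)/(k_d L₀))] / (k_2−k_d).
Here k_2−k_d = 1.784 d⁻¹ and 1 − D₀(k_2−k_d)/(k_d L₀) = 1 − 0.399×1.784/(0.236×48.5) = 0.9378, so
t_c = ln(8.559 × 0.9378) / 1.784 = 2.083 / 1.784 = 1.167 d.
D_c = (k_d/k_2) L₀ e^(−k_d t_c) = (0.236/2.02) × 48.5 × e^(−0.236×1.167) = 0.1168 × 48.5 × 0.7592 = 4.302 mg/L.
Minimum DO = C_s − D_c = 8.38 − 4.302 = 4.078 mg/L.
x_c = v t_c = 0.798 m/s × 1.167 d × 86400 s/d = 80500 m ≈ 80.5 km.

t_c ≈ 1.17 d; D_c ≈ 4.30 mg/L; min DO ≈ 4.08 mg/L; x_c ≈ 80.5 km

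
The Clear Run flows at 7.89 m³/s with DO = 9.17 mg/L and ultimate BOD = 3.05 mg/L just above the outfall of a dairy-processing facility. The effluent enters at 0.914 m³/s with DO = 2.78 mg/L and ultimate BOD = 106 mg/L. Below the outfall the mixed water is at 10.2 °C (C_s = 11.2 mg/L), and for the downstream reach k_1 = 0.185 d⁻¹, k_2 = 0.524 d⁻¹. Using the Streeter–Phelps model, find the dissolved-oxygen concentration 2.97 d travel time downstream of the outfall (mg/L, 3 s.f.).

DO ≈ 7.89 mg/L

Mixed DO = (7.89×9.17 + 0.914×2.78)/(7.89+0.914) = 74.89/8.804 = 8.507 mg/L.
Mixed L₀ = (7.89×3.05 + 0.914×106)/(8.804) = 120.9/8.804 = 13.74 mg/L.
Initial deficit D₀ = C_s − DO₀ = 11.2 − 8.507 = 2.693 mg/L.
D(2.97) = [0.185×13.74/(0.524−0.185)](e^(−0.185×2.97) − e^(−0.524×2.97)) + 2.693 e^(−0.524×2.97)
= 7.497 × (0.5773 − 0.2109) + 2.693 × 0.2109 = 3.315 mg/L.
DO = 11.2 − 3.315 = 7.885 mg/L.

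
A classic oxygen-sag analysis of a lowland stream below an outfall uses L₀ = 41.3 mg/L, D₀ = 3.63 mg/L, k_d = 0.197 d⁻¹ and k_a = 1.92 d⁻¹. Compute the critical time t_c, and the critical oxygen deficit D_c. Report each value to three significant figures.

At the critical point dD/dt = 0, so k_d L₀ e^(−k_d t) = k_a D. Substituting D(t) from the Streeter–Phelps equation and solving for t gives
t_c = ln[(k_a/k_d)(1 − D₀(k_a−k_d)/(k_d L₀))] / (k_a−k_d).
Here k_a−k_d = 1.723 d⁻¹ and 1 − D₀(k_a−k_d)/(k_d L₀) = 1 − 3.63×1.723/(0.197×41.3) = 0.2313, so
t_c = ln(9.746 × 0.2313) / 1.723 = 0.8127 / 1.723 = 0.4717 d.
D_c = (k_d/k_a) L₀ e^(−k_d t_c) = (0.197/1.92) × 41.3 × e^(−0.197×0.4717) = 0.1026 × 41.3 × 0.9113 = 3.862 mg/L.

t_c ≈ 0.472 d; D_c ≈ 3.86 mg/L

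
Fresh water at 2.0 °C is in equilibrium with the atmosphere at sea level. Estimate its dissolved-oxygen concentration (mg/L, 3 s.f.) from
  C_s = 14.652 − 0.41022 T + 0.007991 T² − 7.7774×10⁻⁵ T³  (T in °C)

C_s ≈ 13.9 mg/L

C_s = 14.652 − 0.41022×2.0 + 0.007991×2.0² − 7.7774×10⁻⁵×2.0³ = 13.86 mg/L.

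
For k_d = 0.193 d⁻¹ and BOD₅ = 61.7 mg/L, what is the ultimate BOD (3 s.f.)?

L₀ ≈ 99.7 mg/L

BOD₅ = L₀(1 − e^(−5k_d)) ⇒ L₀ = BOD₅ / (1 − e^(−5×0.193))
= 61.7 / (1 − 0.3810) = 61.7 / 0.6190 = 99.67 mg/L.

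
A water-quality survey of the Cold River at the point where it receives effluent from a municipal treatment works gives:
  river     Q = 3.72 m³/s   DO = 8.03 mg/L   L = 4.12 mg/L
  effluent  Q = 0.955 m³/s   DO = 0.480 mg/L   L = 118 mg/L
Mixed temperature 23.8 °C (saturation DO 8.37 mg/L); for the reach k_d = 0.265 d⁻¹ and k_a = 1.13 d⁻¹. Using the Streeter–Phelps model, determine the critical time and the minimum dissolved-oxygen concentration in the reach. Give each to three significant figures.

Mixed DO = (3.72×8.03 + 0.955×0.480)/(3.72+0.955) = 30.33/4.675 = 6.488 mg/L.
Mixed L₀ = (3.72×4.12 + 0.955×118)/(4.675) = 128.0/4.675 = 27.38 mg/L.
Initial deficit D₀ = C_s − DO₀ = 8.37 − 6.488 = 1.882 mg/L.
t_c = (1/0.8650) ln[(1.13/0.265)(1 − 1.882×0.8650/(0.265×27.38))] = 1.156 × ln(3.307) = 1.383 d.
D_c = (0.265/1.13) × 27.38 × e^(−0.265×1.383) = 0.2345 × 27.38 × 0.6932 = 4.451 mg/L.
Minimum DO = 8.37 − 4.451 = 3.919 mg/L.

t_c ≈ 1.38 d; minimum DO ≈ 3.92 mg/L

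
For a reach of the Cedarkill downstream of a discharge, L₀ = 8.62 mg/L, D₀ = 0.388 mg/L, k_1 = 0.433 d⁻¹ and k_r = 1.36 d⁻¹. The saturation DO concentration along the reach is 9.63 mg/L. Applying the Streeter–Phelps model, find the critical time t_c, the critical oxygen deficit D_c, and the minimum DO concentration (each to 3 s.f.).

With k_r/k_1 = 3.141 and 1 − D₀(k_r−k_1)/(k_1 L₀) = 0.9036,
t_c = ln(3.141 × 0.9036) / (1.36 − 0.433) = ln(2.838) / 0.9270 = 1.043/0.9270 = 1.125 d.
D_c = (k_1/k_r) L₀ e^(−k_1 t_c) = (0.433/1.36) × 8.62 × e^(−0.433×1.125) = 0.3184 × 8.62 × 0.6143 = 1.686 mg/L.
Minimum DO = C_s − D_c = 9.63 − 1.686 = 7.944 mg/L.

t_c ≈ 1.13 d; D_c ≈ 1.69 mg/L; min DO ≈ 7.94 mg/L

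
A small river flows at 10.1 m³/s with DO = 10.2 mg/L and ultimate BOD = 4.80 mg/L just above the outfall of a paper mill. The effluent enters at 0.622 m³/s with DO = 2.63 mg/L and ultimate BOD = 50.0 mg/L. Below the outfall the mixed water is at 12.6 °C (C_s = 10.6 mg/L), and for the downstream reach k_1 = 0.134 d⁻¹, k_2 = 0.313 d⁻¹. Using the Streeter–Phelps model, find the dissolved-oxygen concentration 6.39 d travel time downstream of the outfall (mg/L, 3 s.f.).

DO ≈ 8.88 mg/L

Mixed DO = (10.1×10.2 + 0.622×2.63)/(10.1+0.622) = 104.7/10.72 = 9.761 mg/L.
Mixed L₀ = (10.1×4.80 + 0.622×50.0)/(10.72) = 79.58/10.72 = 7.422 mg/L.
Initial deficit D₀ = C_s − DO₀ = 10.6 − 9.761 = 0.8391 mg/L.
D(6.39) = [0.134×7.422/(0.313−0.134)](e^(−0.134×6.39) − e^(−0.313×6.39)) + 0.8391 e^(−0.313×6.39)
= 5.556 × (0.4247 − 0.1353) + 0.8391 × 0.1353 = 1.722 mg/L.
DO = 10.6 − 1.722 = 8.878 mg/L.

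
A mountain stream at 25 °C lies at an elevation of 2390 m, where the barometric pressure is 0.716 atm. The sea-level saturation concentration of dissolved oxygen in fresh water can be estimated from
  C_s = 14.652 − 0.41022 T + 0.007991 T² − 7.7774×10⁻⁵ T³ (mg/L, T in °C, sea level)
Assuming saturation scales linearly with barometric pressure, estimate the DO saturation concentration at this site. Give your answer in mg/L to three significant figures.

At sea level: C_s = 14.652 − 0.41022×25 + 0.007991×25² − 7.7774×10⁻⁵×25³ = 8.176 mg/L.
Pressure correction: C_s' = 8.176 × 0.716 = 5.854 mg/L.

C_s ≈ 5.85 mg/L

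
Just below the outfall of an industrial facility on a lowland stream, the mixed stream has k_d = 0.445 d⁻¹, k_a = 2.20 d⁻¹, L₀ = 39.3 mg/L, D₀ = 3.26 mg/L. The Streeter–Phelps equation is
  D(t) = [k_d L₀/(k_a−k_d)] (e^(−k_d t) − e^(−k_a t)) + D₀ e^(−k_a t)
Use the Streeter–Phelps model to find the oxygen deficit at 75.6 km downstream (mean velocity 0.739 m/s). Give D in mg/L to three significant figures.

D ≈ 5.39 mg/L

Travel time t = x/v = 75.6 km / (0.739 m/s) = 75600 m / 0.739 m/s = 102300 s = 1.184 d.
k_d L₀/(k_a−k_d) = 0.445×39.3/(2.20−0.445) = 17.49/1.755 = 9.965 mg/L.
e^(−k_d t) = e^(−0.445×1.184) = 0.5904; e^(−k_a t) = e^(−2.20×1.184) = 0.07391.
D = 9.965 × (0.5904 − 0.07391) + 3.26 × 0.07391 = 5.147 + 0.2410 = 5.388 mg/L.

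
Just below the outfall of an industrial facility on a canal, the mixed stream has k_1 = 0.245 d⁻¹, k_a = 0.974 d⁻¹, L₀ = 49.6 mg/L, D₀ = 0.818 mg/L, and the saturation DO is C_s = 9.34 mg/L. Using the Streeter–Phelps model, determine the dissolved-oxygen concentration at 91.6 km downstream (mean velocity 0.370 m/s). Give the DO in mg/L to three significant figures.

Travel time t = x/v = 91.6 km / (0.370 m/s) = 91600 m / 0.370 m/s = 247600 s = 2.865 d.
k_1 L₀/(k_a−k_1) = 0.245×49.6/(0.974−0.245) = 12.15/0.7290 = 16.67 mg/L.
e^(−k_1 t) = e^(−0.245×2.865) = 0.4956; e^(−k_a t) = e^(−0.974×2.865) = 0.06137.
D = 16.67 × (0.4956 − 0.06137) + 0.818 × 0.06137 = 7.238 + 0.05020 = 7.288 mg/L.
DO = C_s − D = 9.34 − 7.288 = 2.052 mg/L.

DO ≈ 2.05 mg/L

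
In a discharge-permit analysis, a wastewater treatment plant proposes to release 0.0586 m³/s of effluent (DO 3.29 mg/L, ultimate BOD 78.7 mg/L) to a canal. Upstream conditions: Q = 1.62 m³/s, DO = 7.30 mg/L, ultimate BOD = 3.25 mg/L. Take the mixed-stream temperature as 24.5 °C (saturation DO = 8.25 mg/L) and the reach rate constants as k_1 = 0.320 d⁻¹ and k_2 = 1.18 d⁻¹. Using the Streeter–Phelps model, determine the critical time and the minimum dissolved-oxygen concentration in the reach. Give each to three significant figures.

Mixed DO = (1.62×7.30 + 0.0586×3.29)/(1.62+0.0586) = 12.02/1.679 = 7.160 mg/L.
Mixed L₀ = (1.62×3.25 + 0.0586×78.7)/(1.679) = 9.877/1.679 = 5.884 mg/L.
Initial deficit D₀ = C_s − DO₀ = 8.25 − 7.160 = 1.090 mg/L.
t_c = (1/0.8600) ln[(1.18/0.320)(1 − 1.090×0.8600/(0.320×5.884))] = 1.163 × ln(1.852) = 0.7164 d.
D_c = (0.320/1.18) × 5.884 × e^(−0.320×0.7164) = 0.2712 × 5.884 × 0.7951 = 1.269 mg/L.
Minimum DO = 8.25 − 1.269 = 6.981 mg/L.

t_c ≈ 0.716 d; minimum DO ≈ 6.98 mg/L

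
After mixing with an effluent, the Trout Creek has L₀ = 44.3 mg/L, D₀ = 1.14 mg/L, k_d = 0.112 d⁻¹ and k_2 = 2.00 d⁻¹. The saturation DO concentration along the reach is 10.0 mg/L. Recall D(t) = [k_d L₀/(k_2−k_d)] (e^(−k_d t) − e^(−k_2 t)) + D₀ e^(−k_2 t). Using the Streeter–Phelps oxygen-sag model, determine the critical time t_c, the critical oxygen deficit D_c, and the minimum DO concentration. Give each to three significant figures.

t_c ≈ 1.23 d; D_c ≈ 2.16 mg/L; min DO ≈ 7.84 mg/L

At the critical point dD/dt = 0, so k_d L₀ e^(−k_d t) = k_2 D. Substituting D(t) from the Streeter–Phelps equation and solving for t gives
t_c = ln[(k_2/k_d)(1 − D₀(k_2−k_d)/(k_d L₀))] / (k_2−k_d).
Here k_2−k_d = 1.888 d⁻¹ and 1 − D₀(k_2−k_d)/(k_d L₀) = 1 − 1.14×1.888/(0.112×44.3) = 0.5662, so
t_c = ln(17.86 × 0.5662) / 1.888 = 2.314 / 1.888 = 1.225 d.
D_c = (k_d/k_2) L₀ e^(−k_d t_c) = (0.112/2.00) × 44.3 × e^(−0.112×1.225) = 0.05600 × 44.3 × 0.8718 = 2.163 mg/L.
Minimum DO = C_s − D_c = 10.0 − 2.163 = 7.837 mg/L.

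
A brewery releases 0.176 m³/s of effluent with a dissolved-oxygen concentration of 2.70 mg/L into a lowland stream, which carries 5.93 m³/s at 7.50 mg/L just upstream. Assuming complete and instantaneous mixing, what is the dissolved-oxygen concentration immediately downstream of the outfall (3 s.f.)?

7.36 mg/L

Flow-weighted mixing: C = (Q_r C_r + Q_w C_w)/(Q_r + Q_w)
= (5.93×7.50 + 0.176×2.70)/(5.93 + 0.176) = 44.95/6.106 = 7.362 mg/L.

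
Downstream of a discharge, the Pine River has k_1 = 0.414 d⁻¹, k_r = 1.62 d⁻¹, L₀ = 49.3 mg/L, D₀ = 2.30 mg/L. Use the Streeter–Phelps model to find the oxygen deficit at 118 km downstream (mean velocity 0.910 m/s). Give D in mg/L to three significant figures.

D ≈ 7.81 mg/L

Travel time t = x/v = 118 km / (0.910 m/s) = 118000 m / 0.910 m/s = 129700 s = 1.501 d.
k_1 L₀/(k_r−k_1) = 0.414×49.3/(1.62−0.414) = 20.41/1.206 = 16.92 mg/L.
e^(−k_1 t) = e^(−0.414×1.501) = 0.5372; e^(−k_r t) = e^(−1.62×1.501) = 0.08792.
D = 16.92 × (0.5372 − 0.08792) + 2.30 × 0.08792 = 7.604 + 0.2022 = 7.806 mg/L.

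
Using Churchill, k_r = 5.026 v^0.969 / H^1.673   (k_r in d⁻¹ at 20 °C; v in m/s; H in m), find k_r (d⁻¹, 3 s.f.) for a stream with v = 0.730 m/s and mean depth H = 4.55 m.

k_r ≈ 0.294 d⁻¹

k_r = 5.026 × 0.730^0.969 / 4.55^1.673 = 5.026 × 0.7372 / 12.61 = 0.2937 d⁻¹.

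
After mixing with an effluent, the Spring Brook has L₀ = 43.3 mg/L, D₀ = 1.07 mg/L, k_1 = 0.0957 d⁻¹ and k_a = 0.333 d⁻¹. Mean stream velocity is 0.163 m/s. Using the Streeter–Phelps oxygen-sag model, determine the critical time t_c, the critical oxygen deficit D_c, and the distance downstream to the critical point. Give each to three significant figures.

With k_a/k_1 = 3.480 and 1 − D₀(k_a−k_1)/(k_1 L₀) = 0.9387,
t_c = ln(3.480 × 0.9387) / (0.333 − 0.0957) = ln(3.266) / 0.2373 = 1.184/0.2373 = 4.988 d.
D_c = (k_1/k_a) L₀ e^(−k_1 t_c) = (0.0957/0.333) × 43.3 × e^(−0.0957×4.988) = 0.2874 × 43.3 × 0.6204 = 7.720 mg/L.
x_c = v t_c = 0.163 m/s × 4.988 d × 86400 s/d = 70250 m ≈ 70.2 km.

t_c ≈ 4.99 d; D_c ≈ 7.72 mg/L; x_c ≈ 70.2 km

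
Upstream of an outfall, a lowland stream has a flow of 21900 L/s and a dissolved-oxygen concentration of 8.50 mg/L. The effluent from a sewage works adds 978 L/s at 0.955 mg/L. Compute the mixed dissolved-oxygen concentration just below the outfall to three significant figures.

Flow-weighted mixing: C = (Q_r C_r + Q_w C_w)/(Q_r + Q_w)
= (21900×8.50 + 978×0.955)/(21900 + 978) = 187100/22880 = 8.177 mg/L.

8.18 mg/L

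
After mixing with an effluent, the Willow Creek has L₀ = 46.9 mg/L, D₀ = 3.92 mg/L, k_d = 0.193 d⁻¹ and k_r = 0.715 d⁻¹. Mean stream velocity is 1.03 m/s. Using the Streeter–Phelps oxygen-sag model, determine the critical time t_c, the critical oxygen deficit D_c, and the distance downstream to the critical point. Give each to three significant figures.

With k_r/k_d = 3.705 and 1 − D₀(k_r−k_d)/(k_d L₀) = 0.7739,
t_c = ln(3.705 × 0.7739) / (0.715 − 0.193) = ln(2.867) / 0.5220 = 1.053/0.5220 = 2.018 d.
D_c = (k_d/k_r) L₀ e^(−k_d t_c) = (0.193/0.715) × 46.9 × e^(−0.193×2.018) = 0.2699 × 46.9 × 0.6774 = 8.576 mg/L.
x_c = v t_c = 1.03 m/s × 2.018 d × 86400 s/d = 179600 m ≈ 180 km.

t_c ≈ 2.02 d; D_c ≈ 8.58 mg/L; x_c ≈ 180 km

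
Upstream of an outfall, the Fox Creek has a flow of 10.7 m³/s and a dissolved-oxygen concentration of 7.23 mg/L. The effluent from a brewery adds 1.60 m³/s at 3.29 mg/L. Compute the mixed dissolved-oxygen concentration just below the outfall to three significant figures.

6.72 mg/L

Flow-weighted mixing: C = (Q_r C_r + Q_w C_w)/(Q_r + Q_w)
= (10.7×7.23 + 1.60×3.29)/(10.7 + 1.60) = 82.62/12.30 = 6.717 mg/L.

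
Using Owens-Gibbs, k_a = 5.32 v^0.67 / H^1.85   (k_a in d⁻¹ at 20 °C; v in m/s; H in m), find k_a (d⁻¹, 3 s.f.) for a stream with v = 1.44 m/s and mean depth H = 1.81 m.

k_a ≈ 2.27 d⁻¹

k_a = 5.32 × 1.44^0.67 / 1.81^1.85 = 5.32 × 1.277 / 2.997 = 2.266 d⁻¹.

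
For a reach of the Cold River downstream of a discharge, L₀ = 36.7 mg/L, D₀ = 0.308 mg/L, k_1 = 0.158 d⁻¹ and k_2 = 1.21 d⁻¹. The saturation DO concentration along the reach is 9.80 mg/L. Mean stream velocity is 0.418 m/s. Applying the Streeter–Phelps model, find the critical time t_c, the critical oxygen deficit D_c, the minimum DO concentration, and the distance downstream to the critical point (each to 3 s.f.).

t_c = [1/(k_2−k_1)] ln[(k_2/k_1)(1 − D₀(k_2−k_1)/(k_1 L₀))]
= [1/(1.21−0.158)] ln[(1.21/0.158)(1 − 0.308×1.052/(0.158×36.7))]
= (1/1.052) ln[7.658 × 0.9441] = 0.9506 × ln(7.230) = 0.9506 × 1.978 = 1.880 d.
L(t_c) = L₀ e^(−k_1 t_c) = 36.7 × 0.7430 = 27.27 mg/L, and at the critical point k_2 D_c = k_1 L, so D_c = (0.158/1.21) × 27.27 = 3.560 mg/L.
Minimum DO = C_s − D_c = 9.80 − 3.560 = 6.240 mg/L.
x_c = v t_c = 0.418 m/s × 1.880 d × 86400 s/d = 67910 m ≈ 67.9 km.

t_c ≈ 1.88 d; D_c ≈ 3.56 mg/L; min DO ≈ 6.24 mg/L; x_c ≈ 67.9 km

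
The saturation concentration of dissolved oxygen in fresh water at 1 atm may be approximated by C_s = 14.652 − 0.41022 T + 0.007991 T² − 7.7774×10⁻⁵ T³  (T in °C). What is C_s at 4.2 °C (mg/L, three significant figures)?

C_s ≈ 13.1 mg/L

C_s = 14.652 − 0.41022×4.2 + 0.007991×4.2² − 7.7774×10⁻⁵×4.2³ = 13.06 mg/L.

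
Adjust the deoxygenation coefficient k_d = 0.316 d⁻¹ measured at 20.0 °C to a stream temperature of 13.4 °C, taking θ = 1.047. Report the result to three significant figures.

k_d ≈ 0.233 d⁻¹

k_d(T₂) = k_d(T₁) · θ^(T₂−T₁) = 0.316 × 1.047^(13.4−20.0)
= 0.316 × 1.047^-6.60 = 0.316 × 0.7385 = 0.2334 d⁻¹.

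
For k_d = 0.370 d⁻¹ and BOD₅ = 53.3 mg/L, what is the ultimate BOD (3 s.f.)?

BOD₅ = L₀(1 − e^(−5k_d)) ⇒ L₀ = BOD₅ / (1 − e^(−5×0.370))
= 53.3 / (1 − 0.1572) = 53.3 / 0.8428 = 63.24 mg/L.

L₀ ≈ 63.2 mg/L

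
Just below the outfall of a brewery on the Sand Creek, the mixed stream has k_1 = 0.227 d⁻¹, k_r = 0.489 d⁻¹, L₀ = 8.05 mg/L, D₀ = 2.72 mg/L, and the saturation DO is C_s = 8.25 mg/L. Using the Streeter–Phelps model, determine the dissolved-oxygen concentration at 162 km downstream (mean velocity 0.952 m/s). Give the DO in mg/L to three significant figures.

DO ≈ 5.41 mg/L

Travel time t = x/v = 162 km / (0.952 m/s) = 162000 m / 0.952 m/s = 170200 s = 1.970 d.
k_1 L₀/(k_r−k_1) = 0.227×8.05/(0.489−0.227) = 1.827/0.2620 = 6.975 mg/L.
e^(−k_1 t) = e^(−0.227×1.970) = 0.6395; e^(−k_r t) = e^(−0.489×1.970) = 0.3817.
D = 6.975 × (0.6395 − 0.3817) + 2.72 × 0.3817 = 1.798 + 1.038 = 2.836 mg/L.
DO = C_s − D = 8.25 − 2.836 = 5.414 mg/L.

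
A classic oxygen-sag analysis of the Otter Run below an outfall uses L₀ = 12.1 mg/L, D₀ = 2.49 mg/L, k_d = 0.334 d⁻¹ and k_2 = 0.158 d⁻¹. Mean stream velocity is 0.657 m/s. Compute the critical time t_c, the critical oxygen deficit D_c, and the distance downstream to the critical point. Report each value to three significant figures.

t_c = [1/(k_2−k_d)] ln[(k_2/k_d)(1 − D₀(k_2−k_d)/(k_d L₀))]
= [1/(0.158−0.334)] ln[(0.158/0.334)(1 − 2.49×-0.1760/(0.334×12.1))]
= (1/-0.1760) ln[0.4731 × 1.108] = -5.682 × ln(0.5244) = -5.682 × -0.6456 = 3.668 d.
L(t_c) = L₀ e^(−k_d t_c) = 12.1 × 0.2937 = 3.554 mg/L, and at the critical point k_2 D_c = k_d L, so D_c = (0.334/0.158) × 3.554 = 7.513 mg/L.
x_c = v t_c = 0.657 m/s × 3.668 d × 86400 s/d = 208200 m ≈ 208 km.

t_c ≈ 3.67 d; D_c ≈ 7.51 mg/L; x_c ≈ 208 km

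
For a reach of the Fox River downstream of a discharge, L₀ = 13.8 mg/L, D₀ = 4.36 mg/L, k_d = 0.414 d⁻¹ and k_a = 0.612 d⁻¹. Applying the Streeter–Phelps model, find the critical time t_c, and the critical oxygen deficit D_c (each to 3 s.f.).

With k_a/k_d = 1.478 and 1 − D₀(k_a−k_d)/(k_d L₀) = 0.8489,
t_c = ln(1.478 × 0.8489) / (0.612 − 0.414) = ln(1.255) / 0.1980 = 0.2270/0.1980 = 1.147 d.
L(t_c) = L₀ e^(−k_d t_c) = 13.8 × 0.6220 = 8.584 mg/L, and at the critical point k_a D_c = k_d L, so D_c = (0.414/0.612) × 8.584 = 5.807 mg/L.

t_c ≈ 1.15 d; D_c ≈ 5.81 mg/L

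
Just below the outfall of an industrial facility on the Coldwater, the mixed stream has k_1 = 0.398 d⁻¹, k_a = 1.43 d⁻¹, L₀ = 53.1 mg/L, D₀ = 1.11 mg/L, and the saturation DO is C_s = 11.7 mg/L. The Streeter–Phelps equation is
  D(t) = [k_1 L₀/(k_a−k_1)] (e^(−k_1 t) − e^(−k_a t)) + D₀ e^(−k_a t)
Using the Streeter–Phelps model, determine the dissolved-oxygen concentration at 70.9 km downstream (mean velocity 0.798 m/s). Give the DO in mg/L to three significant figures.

DO ≈ 2.55 mg/L

Travel time t = x/v = 70.9 km / (0.798 m/s) = 70900 m / 0.798 m/s = 88850 s = 1.028 d.
k_1 L₀/(k_a−k_1) = 0.398×53.1/(1.43−0.398) = 21.13/1.032 = 20.48 mg/L.
e^(−k_1 t) = e^(−0.398×1.028) = 0.6641; e^(−k_a t) = e^(−1.43×1.028) = 0.2298.
D = 20.48 × (0.6641 − 0.2298) + 1.11 × 0.2298 = 8.894 + 0.2551 = 9.149 mg/L.
DO = C_s − D = 11.7 − 9.149 = 2.551 mg/L.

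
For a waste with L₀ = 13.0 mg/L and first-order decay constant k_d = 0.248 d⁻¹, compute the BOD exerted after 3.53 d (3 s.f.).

y_t = L₀(1 − e^(−k_d t)) = 13.0 × (1 − e^(−0.248×3.53))
= 13.0 × (1 − 0.4167) = 13.0 × 0.5833 = 7.583 mg/L.

y ≈ 7.58 mg/L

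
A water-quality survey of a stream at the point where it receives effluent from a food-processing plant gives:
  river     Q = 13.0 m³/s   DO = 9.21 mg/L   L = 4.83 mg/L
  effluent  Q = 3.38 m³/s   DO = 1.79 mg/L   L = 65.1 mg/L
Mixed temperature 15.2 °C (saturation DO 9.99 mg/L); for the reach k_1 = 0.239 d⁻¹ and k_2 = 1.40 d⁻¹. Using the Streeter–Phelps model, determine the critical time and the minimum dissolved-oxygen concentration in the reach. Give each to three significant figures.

t_c ≈ 0.618 d; minimum DO ≈ 7.45 mg/L

Mixed DO = (13.0×9.21 + 3.38×1.79)/(13.0+3.38) = 125.8/16.38 = 7.679 mg/L.
Mixed L₀ = (13.0×4.83 + 3.38×65.1)/(16.38) = 282.8/16.38 = 17.27 mg/L.
Initial deficit D₀ = C_s − DO₀ = 9.99 − 7.679 = 2.311 mg/L.
t_c = (1/1.161) ln[(1.40/0.239)(1 − 2.311×1.161/(0.239×17.27))] = 0.8613 × ln(2.049) = 0.6179 d.
D_c = (0.239/1.40) × 17.27 × e^(−0.239×0.6179) = 0.1707 × 17.27 × 0.8627 = 2.543 mg/L.
Minimum DO = 9.99 − 2.543 = 7.447 mg/L.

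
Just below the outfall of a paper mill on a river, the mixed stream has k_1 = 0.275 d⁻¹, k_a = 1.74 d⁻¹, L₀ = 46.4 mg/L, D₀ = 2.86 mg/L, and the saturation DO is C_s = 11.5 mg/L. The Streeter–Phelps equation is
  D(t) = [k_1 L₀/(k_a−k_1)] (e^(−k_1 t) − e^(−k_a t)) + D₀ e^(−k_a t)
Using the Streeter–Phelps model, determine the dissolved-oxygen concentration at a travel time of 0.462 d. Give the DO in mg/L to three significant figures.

k_1 L₀/(k_a−k_1) = 0.275×46.4/(1.74−0.275) = 12.76/1.465 = 8.710 mg/L.
e^(−k_1 t) = e^(−0.275×0.4620) = 0.8807; e^(−k_a t) = e^(−1.74×0.4620) = 0.4476.
D = 8.710 × (0.8807 − 0.4476) + 2.86 × 0.4476 = 3.772 + 1.280 = 5.052 mg/L.
DO = C_s − D = 11.5 − 5.052 = 6.448 mg/L.

DO ≈ 6.45 mg/L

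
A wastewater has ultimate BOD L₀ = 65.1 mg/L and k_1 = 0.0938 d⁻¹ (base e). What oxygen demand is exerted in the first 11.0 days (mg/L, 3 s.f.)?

y_t = L₀(1 − e^(−k_1 t)) = 65.1 × (1 − e^(−0.0938×11.0))
= 65.1 × (1 − 0.3564) = 65.1 × 0.6436 = 41.90 mg/L.

y ≈ 41.9 mg/L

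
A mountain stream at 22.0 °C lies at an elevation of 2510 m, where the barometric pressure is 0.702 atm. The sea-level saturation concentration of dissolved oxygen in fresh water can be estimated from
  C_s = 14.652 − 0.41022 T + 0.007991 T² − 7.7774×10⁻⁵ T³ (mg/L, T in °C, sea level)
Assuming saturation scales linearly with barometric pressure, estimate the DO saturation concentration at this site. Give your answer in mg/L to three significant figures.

C_s ≈ 6.08 mg/L

At sea level: C_s = 14.652 − 0.41022×22.0 + 0.007991×22.0² − 7.7774×10⁻⁵×22.0³ = 8.667 mg/L.
Pressure correction: C_s' = 8.667 × 0.702 = 6.084 mg/L.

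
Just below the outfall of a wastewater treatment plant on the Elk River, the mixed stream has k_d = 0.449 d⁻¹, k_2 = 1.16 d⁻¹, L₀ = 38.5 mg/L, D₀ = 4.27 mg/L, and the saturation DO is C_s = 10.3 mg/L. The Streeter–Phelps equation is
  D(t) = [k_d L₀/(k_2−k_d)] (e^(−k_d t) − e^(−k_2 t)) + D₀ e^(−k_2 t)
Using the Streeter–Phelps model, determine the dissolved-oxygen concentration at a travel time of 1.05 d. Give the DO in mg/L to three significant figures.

k_d L₀/(k_2−k_d) = 0.449×38.5/(1.16−0.449) = 17.29/0.7110 = 24.31 mg/L.
e^(−k_d t) = e^(−0.449×1.050) = 0.6241; e^(−k_2 t) = e^(−1.16×1.050) = 0.2958.
D = 24.31 × (0.6241 − 0.2958) + 4.27 × 0.2958 = 7.981 + 1.263 = 9.244 mg/L.
DO = C_s − D = 10.3 − 9.244 = 1.056 mg/L.

DO ≈ 1.06 mg/L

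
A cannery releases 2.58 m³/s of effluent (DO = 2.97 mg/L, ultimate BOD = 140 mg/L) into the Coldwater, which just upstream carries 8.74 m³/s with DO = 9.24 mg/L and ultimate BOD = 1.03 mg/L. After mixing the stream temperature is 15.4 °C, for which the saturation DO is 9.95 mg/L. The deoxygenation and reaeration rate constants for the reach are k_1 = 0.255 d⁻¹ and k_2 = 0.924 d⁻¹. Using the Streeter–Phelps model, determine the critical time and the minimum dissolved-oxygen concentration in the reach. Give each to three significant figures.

Mixed DO = (8.74×9.24 + 2.58×2.97)/(8.74+2.58) = 88.42/11.32 = 7.811 mg/L.
Mixed L₀ = (8.74×1.03 + 2.58×140)/(11.32) = 370.2/11.32 = 32.70 mg/L.
Initial deficit D₀ = C_s − DO₀ = 9.95 − 7.811 = 2.139 mg/L.
t_c = (1/0.6690) ln[(0.924/0.255)(1 − 2.139×0.6690/(0.255×32.70))] = 1.495 × ln(3.002) = 1.643 d.
D_c = (0.255/0.924) × 32.70 × e^(−0.255×1.643) = 0.2760 × 32.70 × 0.6577 = 5.936 mg/L.
Minimum DO = 9.95 − 5.936 = 4.014 mg/L.

t_c ≈ 1.64 d; minimum DO ≈ 4.01 mg/L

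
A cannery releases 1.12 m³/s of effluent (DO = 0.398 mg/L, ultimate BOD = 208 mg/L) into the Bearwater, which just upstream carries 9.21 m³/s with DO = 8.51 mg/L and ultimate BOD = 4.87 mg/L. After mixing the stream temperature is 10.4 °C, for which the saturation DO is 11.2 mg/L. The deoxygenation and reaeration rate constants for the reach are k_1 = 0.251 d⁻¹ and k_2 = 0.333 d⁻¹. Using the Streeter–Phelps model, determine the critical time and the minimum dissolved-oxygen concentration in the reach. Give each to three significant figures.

Mixed DO = (9.21×8.51 + 1.12×0.398)/(9.21+1.12) = 78.82/10.33 = 7.630 mg/L.
Mixed L₀ = (9.21×4.87 + 1.12×208)/(10.33) = 277.8/10.33 = 26.89 mg/L.
Initial deficit D₀ = C_s − DO₀ = 11.2 − 7.630 = 3.570 mg/L.
t_c = (1/0.08200) ln[(0.333/0.251)(1 − 3.570×0.08200/(0.251×26.89))] = 12.20 × ln(1.269) = 2.907 d.
D_c = (0.251/0.333) × 26.89 × e^(−0.251×2.907) = 0.7538 × 26.89 × 0.4821 = 9.773 mg/L.
Minimum DO = 11.2 − 9.773 = 1.427 mg/L.

t_c ≈ 2.91 d; minimum DO ≈ 1.43 mg/L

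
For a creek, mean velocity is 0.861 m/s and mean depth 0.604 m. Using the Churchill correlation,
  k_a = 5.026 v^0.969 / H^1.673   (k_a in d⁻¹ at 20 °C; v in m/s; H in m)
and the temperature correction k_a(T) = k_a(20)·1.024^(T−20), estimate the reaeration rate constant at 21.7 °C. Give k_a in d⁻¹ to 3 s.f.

k_a(20) = 5.026 × 0.861^0.969 / 0.604^1.673 = 5.026 × 0.8650 / 0.4302 = 10.11 d⁻¹.
k_a(21.7) = 10.11 × 1.024^(21.7−20) = 10.11 × 1.041 = 10.52 d⁻¹.

k_a ≈ 10.5 d⁻¹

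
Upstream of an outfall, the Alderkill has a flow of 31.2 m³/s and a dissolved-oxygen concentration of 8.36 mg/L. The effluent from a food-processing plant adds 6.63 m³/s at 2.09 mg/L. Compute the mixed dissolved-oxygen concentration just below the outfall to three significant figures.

7.26 mg/L

Flow-weighted mixing: C = (Q_r C_r + Q_w C_w)/(Q_r + Q_w)
= (31.2×8.36 + 6.63×2.09)/(31.2 + 6.63) = 274.7/37.83 = 7.261 mg/L.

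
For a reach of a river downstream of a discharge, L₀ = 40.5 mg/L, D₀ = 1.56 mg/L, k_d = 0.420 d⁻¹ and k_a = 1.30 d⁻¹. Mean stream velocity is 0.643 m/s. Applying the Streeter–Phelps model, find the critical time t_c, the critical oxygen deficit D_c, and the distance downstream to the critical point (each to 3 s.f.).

t_c ≈ 1.19 d; D_c ≈ 7.94 mg/L; x_c ≈ 66.0 km

At the critical point dD/dt = 0, so k_d L₀ e^(−k_d t) = k_a D. Substituting D(t) from the Streeter–Phelps equation and solving for t gives
t_c = ln[(k_a/k_d)(1 − D₀(k_a−k_d)/(k_d L₀))] / (k_a−k_d).
Here k_a−k_d = 0.8800 d⁻¹ and 1 − D₀(k_a−k_d)/(k_d L₀) = 1 − 1.56×0.8800/(0.420×40.5) = 0.9193, so
t_c = ln(3.095 × 0.9193) / 0.8800 = 1.046 / 0.8800 = 1.188 d.
D_c = (k_d/k_a) L₀ e^(−k_d t_c) = (0.420/1.30) × 40.5 × e^(−0.420×1.188) = 0.3231 × 40.5 × 0.6071 = 7.943 mg/L.
x_c = v t_c = 0.643 m/s × 1.188 d × 86400 s/d = 66020 m ≈ 66.0 km.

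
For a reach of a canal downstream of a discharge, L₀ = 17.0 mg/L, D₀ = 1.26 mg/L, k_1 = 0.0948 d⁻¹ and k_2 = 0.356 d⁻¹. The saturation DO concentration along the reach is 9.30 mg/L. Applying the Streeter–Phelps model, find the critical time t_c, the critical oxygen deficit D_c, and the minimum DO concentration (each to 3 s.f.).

At the critical point dD/dt = 0, so k_1 L₀ e^(−k_1 t) = k_2 D. Substituting D(t) from the Streeter–Phelps equation and solving for t gives
t_c = ln[(k_2/k_1)(1 − D₀(k_2−k_1)/(k_1 L₀))] / (k_2−k_1).
Here k_2−k_1 = 0.2612 d⁻¹ and 1 − D₀(k_2−k_1)/(k_1 L₀) = 1 − 1.26×0.2612/(0.0948×17.0) = 0.7958, so
t_c = ln(3.755 × 0.7958) / 0.2612 = 1.095 / 0.2612 = 4.191 d.
L(t_c) = L₀ e^(−k_1 t_c) = 17.0 × 0.6721 = 11.43 mg/L, and at the critical point k_2 D_c = k_1 L, so D_c = (0.0948/0.356) × 11.43 = 3.043 mg/L.
Minimum DO = C_s − D_c = 9.30 − 3.043 = 6.257 mg/L.

t_c ≈ 4.19 d; D_c ≈ 3.04 mg/L; min DO ≈ 6.26 mg/L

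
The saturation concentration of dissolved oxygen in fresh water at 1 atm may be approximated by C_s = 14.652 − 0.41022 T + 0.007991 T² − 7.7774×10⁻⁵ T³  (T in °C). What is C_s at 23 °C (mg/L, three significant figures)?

C_s = 14.652 − 0.41022×23 + 0.007991×23² − 7.7774×10⁻⁵×23³ = 8.498 mg/L.

C_s ≈ 8.50 mg/L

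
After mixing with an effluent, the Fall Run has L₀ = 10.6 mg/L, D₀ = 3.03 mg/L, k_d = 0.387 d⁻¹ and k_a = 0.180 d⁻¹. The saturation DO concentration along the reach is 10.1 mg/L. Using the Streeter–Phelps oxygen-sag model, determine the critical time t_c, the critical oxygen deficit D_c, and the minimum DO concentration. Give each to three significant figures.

t_c ≈ 3.01 d; D_c ≈ 7.11 mg/L; min DO ≈ 2.99 mg/L

At the critical point dD/dt = 0, so k_d L₀ e^(−k_d t) = k_a D. Substituting D(t) from the Streeter–Phelps equation and solving for t gives
t_c = ln[(k_a/k_d)(1 − D₀(k_a−k_d)/(k_d L₀))] / (k_a−k_d).
Here k_a−k_d = -0.2070 d⁻¹ and 1 − D₀(k_a−k_d)/(k_d L₀) = 1 − 3.03×-0.2070/(0.387×10.6) = 1.153, so
t_c = ln(0.4651 × 1.153) / -0.2070 = -0.6232 / -0.2070 = 3.011 d.
L(t_c) = L₀ e^(−k_d t_c) = 10.6 × 0.3119 = 3.306 mg/L, and at the critical point k_a D_c = k_d L, so D_c = (0.387/0.180) × 3.306 = 7.108 mg/L.
Minimum DO = C_s − D_c = 10.1 − 7.108 = 2.992 mg/L.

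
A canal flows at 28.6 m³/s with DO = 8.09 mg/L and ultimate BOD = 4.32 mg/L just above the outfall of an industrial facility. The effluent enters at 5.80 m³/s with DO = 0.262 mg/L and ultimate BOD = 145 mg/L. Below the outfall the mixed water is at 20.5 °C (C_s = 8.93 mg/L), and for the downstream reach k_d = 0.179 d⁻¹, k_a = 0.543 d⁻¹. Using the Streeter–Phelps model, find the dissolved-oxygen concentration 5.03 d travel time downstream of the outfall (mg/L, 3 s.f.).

Mixed DO = (28.6×8.09 + 5.80×0.262)/(28.6+5.80) = 232.9/34.40 = 6.770 mg/L.
Mixed L₀ = (28.6×4.32 + 5.80×145)/(34.40) = 964.6/34.40 = 28.04 mg/L.
Initial deficit D₀ = C_s − DO₀ = 8.93 − 6.770 = 2.160 mg/L.
D(5.03) = [0.179×28.04/(0.543−0.179)](e^(−0.179×5.03) − e^(−0.543×5.03)) + 2.160 e^(−0.543×5.03)
= 13.79 × (0.4064 − 0.06514) + 2.160 × 0.06514 = 4.846 mg/L.
DO = 8.93 − 4.846 = 4.084 mg/L.

DO ≈ 4.08 mg/L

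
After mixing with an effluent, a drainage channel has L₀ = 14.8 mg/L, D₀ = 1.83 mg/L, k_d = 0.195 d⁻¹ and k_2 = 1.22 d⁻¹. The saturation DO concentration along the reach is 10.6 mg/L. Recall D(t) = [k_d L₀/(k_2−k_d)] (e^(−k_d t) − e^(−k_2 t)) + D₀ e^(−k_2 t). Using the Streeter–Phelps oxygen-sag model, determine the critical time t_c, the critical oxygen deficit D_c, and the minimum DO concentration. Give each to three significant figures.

At the critical point dD/dt = 0, so k_d L₀ e^(−k_d t) = k_2 D. Substituting D(t) from the Streeter–Phelps equation and solving for t gives
t_c = ln[(k_2/k_d)(1 − D₀(k_2−k_d)/(k_d L₀))] / (k_2−k_d).
Here k_2−k_d = 1.025 d⁻¹ and 1 − D₀(k_2−k_d)/(k_d L₀) = 1 − 1.83×1.025/(0.195×14.8) = 0.3501, so
t_c = ln(6.256 × 0.3501) / 1.025 = 0.7839 / 1.025 = 0.7648 d.
L(t_c) = L₀ e^(−k_d t_c) = 14.8 × 0.8614 = 12.75 mg/L, and at the critical point k_2 D_c = k_d L, so D_c = (0.195/1.22) × 12.75 = 2.038 mg/L.
Minimum DO = C_s − D_c = 10.6 − 2.038 = 8.562 mg/L.

t_c ≈ 0.765 d; D_c ≈ 2.04 mg/L; min DO ≈ 8.56 mg/L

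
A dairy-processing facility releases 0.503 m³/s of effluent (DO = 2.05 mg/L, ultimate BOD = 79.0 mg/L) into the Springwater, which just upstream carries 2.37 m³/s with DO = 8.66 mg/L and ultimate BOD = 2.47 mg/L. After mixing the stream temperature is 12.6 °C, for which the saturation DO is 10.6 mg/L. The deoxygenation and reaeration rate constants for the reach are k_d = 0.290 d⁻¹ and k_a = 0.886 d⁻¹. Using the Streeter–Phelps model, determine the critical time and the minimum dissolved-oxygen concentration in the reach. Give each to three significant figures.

Mixed DO = (2.37×8.66 + 0.503×2.05)/(2.37+0.503) = 21.56/2.873 = 7.503 mg/L.
Mixed L₀ = (2.37×2.47 + 0.503×79.0)/(2.873) = 45.59/2.873 = 15.87 mg/L.
Initial deficit D₀ = C_s − DO₀ = 10.6 − 7.503 = 3.097 mg/L.
t_c = (1/0.5960) ln[(0.886/0.290)(1 − 3.097×0.5960/(0.290×15.87))] = 1.678 × ln(1.830) = 1.014 d.
D_c = (0.290/0.886) × 15.87 × e^(−0.290×1.014) = 0.3273 × 15.87 × 0.7453 = 3.871 mg/L.
Minimum DO = 10.6 − 3.871 = 6.729 mg/L.

t_c ≈ 1.01 d; minimum DO ≈ 6.73 mg/L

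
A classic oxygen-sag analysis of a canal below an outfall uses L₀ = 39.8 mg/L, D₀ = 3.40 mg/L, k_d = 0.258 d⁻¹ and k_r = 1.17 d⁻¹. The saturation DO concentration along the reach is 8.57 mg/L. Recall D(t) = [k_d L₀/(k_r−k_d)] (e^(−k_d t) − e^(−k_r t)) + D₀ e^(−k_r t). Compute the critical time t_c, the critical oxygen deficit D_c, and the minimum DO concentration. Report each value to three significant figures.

t_c ≈ 1.26 d; D_c ≈ 6.33 mg/L; min DO ≈ 2.24 mg/L

At the critical point dD/dt = 0, so k_d L₀ e^(−k_d t) = k_r D. Substituting D(t) from the Streeter–Phelps equation and solving for t gives
t_c = ln[(k_r/k_d)(1 − D₀(k_r−k_d)/(k_d L₀))] / (k_r−k_d).
Here k_r−k_d = 0.9120 d⁻¹ and 1 − D₀(k_r−k_d)/(k_d L₀) = 1 − 3.40×0.9120/(0.258×39.8) = 0.6980, so
t_c = ln(4.535 × 0.6980) / 0.9120 = 1.152 / 0.9120 = 1.263 d.
D_c = (k_d/k_r) L₀ e^(−k_d t_c) = (0.258/1.17) × 39.8 × e^(−0.258×1.263) = 0.2205 × 39.8 × 0.7218 = 6.335 mg/L.
Minimum DO = C_s − D_c = 8.57 − 6.335 = 2.235 mg/L.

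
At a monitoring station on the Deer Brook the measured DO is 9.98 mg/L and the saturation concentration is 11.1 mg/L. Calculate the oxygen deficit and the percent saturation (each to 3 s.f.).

D ≈ 1.12 mg/L; 89.9 % saturation

D = C_s − C = 11.1 − 9.98 = 1.12 mg/L.
% saturation = 9.98/11.1 × 100 = 89.9 %.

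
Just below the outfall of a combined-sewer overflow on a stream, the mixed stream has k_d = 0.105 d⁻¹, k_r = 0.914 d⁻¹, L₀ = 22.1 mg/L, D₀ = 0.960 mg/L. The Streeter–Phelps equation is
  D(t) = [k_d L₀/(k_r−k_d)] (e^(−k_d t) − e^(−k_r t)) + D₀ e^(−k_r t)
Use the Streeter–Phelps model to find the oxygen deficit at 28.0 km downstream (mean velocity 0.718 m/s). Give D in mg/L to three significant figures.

Travel time t = x/v = 28.0 km / (0.718 m/s) = 28000 m / 0.718 m/s = 39000 s = 0.4514 d.
k_d L₀/(k_r−k_d) = 0.105×22.1/(0.914−0.105) = 2.321/0.8090 = 2.868 mg/L.
e^(−k_d t) = e^(−0.105×0.4514) = 0.9537; e^(−k_r t) = e^(−0.914×0.4514) = 0.6620.
D = 2.868 × (0.9537 − 0.6620) + 0.960 × 0.6620 = 0.8368 + 0.6355 = 1.472 mg/L.

D ≈ 1.47 mg/L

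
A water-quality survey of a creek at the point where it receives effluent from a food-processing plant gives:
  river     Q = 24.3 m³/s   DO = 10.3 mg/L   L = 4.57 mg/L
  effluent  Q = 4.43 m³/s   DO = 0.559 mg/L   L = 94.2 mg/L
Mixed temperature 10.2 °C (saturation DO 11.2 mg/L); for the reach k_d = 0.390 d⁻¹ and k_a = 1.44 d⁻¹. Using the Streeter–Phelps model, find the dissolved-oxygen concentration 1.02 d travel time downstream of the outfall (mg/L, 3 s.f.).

DO ≈ 7.63 mg/L

Mixed DO = (24.3×10.3 + 4.43×0.559)/(24.3+4.43) = 252.8/28.73 = 8.798 mg/L.
Mixed L₀ = (24.3×4.57 + 4.43×94.2)/(28.73) = 528.4/28.73 = 18.39 mg/L.
Initial deficit D₀ = C_s − DO₀ = 11.2 − 8.798 = 2.402 mg/L.
D(1.02) = [0.390×18.39/(1.44−0.390)](e^(−0.390×1.02) − e^(−1.44×1.02)) + 2.402 e^(−1.44×1.02)
= 6.831 × (0.6718 − 0.2302) + 2.402 × 0.2302 = 3.569 mg/L.
DO = 11.2 − 3.569 = 7.631 mg/L.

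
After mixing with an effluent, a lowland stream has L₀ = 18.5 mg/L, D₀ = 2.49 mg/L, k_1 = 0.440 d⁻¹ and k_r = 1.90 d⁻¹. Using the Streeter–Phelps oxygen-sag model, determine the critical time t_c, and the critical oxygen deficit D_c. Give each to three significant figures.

With k_r/k_1 = 4.318 and 1 − D₀(k_r−k_1)/(k_1 L₀) = 0.5534,
t_c = ln(4.318 × 0.5534) / (1.90 − 0.440) = ln(2.390) / 1.460 = 0.8711/1.460 = 0.5967 d.
D_c = (k_1/k_r) L₀ e^(−k_1 t_c) = (0.440/1.90) × 18.5 × e^(−0.440×0.5967) = 0.2316 × 18.5 × 0.7691 = 3.295 mg/L.

t_c ≈ 0.597 d; D_c ≈ 3.29 mg/L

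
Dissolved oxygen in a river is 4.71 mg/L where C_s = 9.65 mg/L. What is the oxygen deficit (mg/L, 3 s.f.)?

D = C_s − C = 9.65 − 4.71 = 4.94 mg/L.

D ≈ 4.94 mg/L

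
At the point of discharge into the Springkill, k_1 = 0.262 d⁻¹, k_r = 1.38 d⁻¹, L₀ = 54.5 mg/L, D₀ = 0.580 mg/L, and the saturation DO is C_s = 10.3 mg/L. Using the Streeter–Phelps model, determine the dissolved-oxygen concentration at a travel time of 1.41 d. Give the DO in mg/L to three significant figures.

DO ≈ 3.21 mg/L

k_1 L₀/(k_r−k_1) = 0.262×54.5/(1.38−0.262) = 14.28/1.118 = 12.77 mg/L.
e^(−k_1 t) = e^(−0.262×1.410) = 0.6911; e^(−k_r t) = e^(−1.38×1.410) = 0.1429.
D = 12.77 × (0.6911 − 0.1429) + 0.580 × 0.1429 = 7.002 + 0.08287 = 7.085 mg/L.
DO = C_s − D = 10.3 − 7.085 = 3.215 mg/L.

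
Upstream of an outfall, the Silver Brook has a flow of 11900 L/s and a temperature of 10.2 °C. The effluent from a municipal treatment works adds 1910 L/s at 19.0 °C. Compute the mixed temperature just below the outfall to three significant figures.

Flow-weighted mixing: C = (Q_r C_r + Q_w C_w)/(Q_r + Q_w)
= (11900×10.2 + 1910×19.0)/(11900 + 1910) = 157700/13810 = 11.42 °C.

11.4 °C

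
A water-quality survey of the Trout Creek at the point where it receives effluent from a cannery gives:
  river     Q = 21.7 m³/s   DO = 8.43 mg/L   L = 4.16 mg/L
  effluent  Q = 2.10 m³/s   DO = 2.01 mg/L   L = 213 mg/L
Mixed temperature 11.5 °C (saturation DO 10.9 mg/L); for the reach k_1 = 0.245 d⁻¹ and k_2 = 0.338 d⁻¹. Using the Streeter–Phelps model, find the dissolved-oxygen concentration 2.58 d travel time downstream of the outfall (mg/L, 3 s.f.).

DO ≈ 2.88 mg/L

Mixed DO = (21.7×8.43 + 2.10×2.01)/(21.7+2.10) = 187.2/23.80 = 7.864 mg/L.
Mixed L₀ = (21.7×4.16 + 2.10×213)/(23.80) = 537.6/23.80 = 22.59 mg/L.
Initial deficit D₀ = C_s − DO₀ = 10.9 − 7.864 = 3.036 mg/L.
D(2.58) = [0.245×22.59/(0.338−0.245)](e^(−0.245×2.58) − e^(−0.338×2.58)) + 3.036 e^(−0.338×2.58)
= 59.50 × (0.5315 − 0.4181) + 3.036 × 0.4181 = 8.016 mg/L.
DO = 10.9 − 8.016 = 2.884 mg/L.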